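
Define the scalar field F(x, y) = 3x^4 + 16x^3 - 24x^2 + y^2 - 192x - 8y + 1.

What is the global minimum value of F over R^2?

F(x,y) separates as P(x) + Q(y) + 1, so its minimum is min P + min Q + 1.
P'(x) = 12(x - 2)(x + 2)(x + 4) vanishes at x ∈ {-4, -2, 2}; Q'(y) = 2y - 8 vanishes at y ∈ {4}.
Local minima of P (where P''>0): P(-4)=128, P(2)=-304. Local minima of Q: Q(4)=-16.
So the global minimum of F is P(2) + Q(4) + 1 = -304 − 16 + 1 = -319, attained at (2, 4).

-319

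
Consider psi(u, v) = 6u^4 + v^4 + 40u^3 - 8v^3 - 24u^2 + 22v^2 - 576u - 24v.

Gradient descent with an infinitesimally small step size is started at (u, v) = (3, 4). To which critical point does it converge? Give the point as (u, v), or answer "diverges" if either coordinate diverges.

psi is separable, so gradient descent decouples: u follows -∂psi/∂u, v follows -∂psi/∂v.
∂psi/∂u = 24(u - 2)(u + 3)(u + 4); at u=3 this is 1008, so u decreases.
∂psi/∂v = 4(v - 3)(v - 2)(v - 1); at v=4 this is 24, so v decreases.
u converges to its nearest critical value 2 (a local min of the u-part); v converges to 3. The iterate converges to (2, 3).

(2, 3)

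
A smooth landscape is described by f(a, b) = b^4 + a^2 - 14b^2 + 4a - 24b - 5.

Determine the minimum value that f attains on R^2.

-126

f(a,b) separates as P(a) + Q(b) − 5, so its minimum is min P + min Q − 5.
P'(a) = 2a + 4 vanishes at a ∈ {-2}; Q'(b) = 4(b - 3)(b + 1)(b + 2) vanishes at b ∈ {-2, -1, 3}.
Local minima of P (where P''>0): P(-2)=-4. Local minima of Q: Q(-2)=8, Q(3)=-117.
So the global minimum of f is P(-2) + Q(3) − 5 = -4 − 117 − 5 = -126, attained at (-2, 3).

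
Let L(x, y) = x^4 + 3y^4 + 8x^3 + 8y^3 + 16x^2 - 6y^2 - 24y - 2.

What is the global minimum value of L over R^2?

L(x,y) separates as P(x) + Q(y) − 2, so its minimum is min P + min Q − 2.
P'(x) = 4x(x + 2)(x + 4) vanishes at x ∈ {-4, -2, 0}; Q'(y) = 12(y - 1)(y + 1)(y + 2) vanishes at y ∈ {-2, -1, 1}.
Local minima of P (where P''>0): P(-4)=0, P(0)=0. Local minima of Q: Q(-2)=8, Q(1)=-19.
So the global minimum of L is P(-4) + Q(1) − 2 = 0 − 19 − 2 = -21, attained at (-4, 1).

-21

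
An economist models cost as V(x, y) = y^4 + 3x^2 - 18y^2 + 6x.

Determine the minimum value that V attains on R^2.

V(x,y) separates as P(x) + Q(y), so its minimum is min P + min Q.
P'(x) = 6x + 6 vanishes at x ∈ {-1}; Q'(y) = 4y(y - 3)(y + 3) vanishes at y ∈ {-3, 0, 3}.
Local minima of P (where P''>0): P(-1)=-3. Local minima of Q: Q(-3)=-81, Q(3)=-81.
So the global minimum of V is P(-1) + Q(-3) = -3 − 81 = -84, attained at (-1, -3).

-84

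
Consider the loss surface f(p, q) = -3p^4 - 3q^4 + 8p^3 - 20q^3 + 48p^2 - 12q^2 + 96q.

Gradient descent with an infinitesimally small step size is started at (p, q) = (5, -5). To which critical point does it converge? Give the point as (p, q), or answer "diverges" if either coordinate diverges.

f is separable, so gradient descent decouples: p follows -∂f/∂p, q follows -∂f/∂q.
∂f/∂p = -12p(p - 4)(p + 2); at p=5 this is -420, so p increases.
∂f/∂q = -12(q - 1)(q + 2)(q + 4); at q=-5 this is 216, so q decreases.
The p-coordinate has no critical point in that direction and runs off to infinity.

diverges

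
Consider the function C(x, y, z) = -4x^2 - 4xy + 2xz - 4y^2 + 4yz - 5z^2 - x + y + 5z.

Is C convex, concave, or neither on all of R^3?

C is quadratic, so its Hessian is the constant matrix H = [[-8, -4, 2], [-4, -8, 4], [2, 4, -10]].
Leading principal minors: -8, 48, -384.
Signs alternate −, +, − ⇒ H ≺ 0 ⇒ concave.

concave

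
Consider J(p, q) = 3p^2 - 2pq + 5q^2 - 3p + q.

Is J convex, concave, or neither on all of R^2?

convex

J is quadratic, so its Hessian is the constant matrix H = [[6, -2], [-2, 10]].
det(H) = 56, tr(H) = 16.
det(H) > 0 and tr(H) > 0, so H is positive definite everywhere: convex.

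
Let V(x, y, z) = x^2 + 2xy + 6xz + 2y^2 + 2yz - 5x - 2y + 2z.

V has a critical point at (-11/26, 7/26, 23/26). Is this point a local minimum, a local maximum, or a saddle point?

The Hessian is constant: H = [[2, 2, 6], [2, 4, 2], [6, 2, 0]].
Leading principal minors: Δ₁ = 2, Δ₂ = 4, Δ₃ = -104.
The minors fit neither the all-positive nor the alternating-sign pattern, so H is indefinite: a saddle point.

saddle point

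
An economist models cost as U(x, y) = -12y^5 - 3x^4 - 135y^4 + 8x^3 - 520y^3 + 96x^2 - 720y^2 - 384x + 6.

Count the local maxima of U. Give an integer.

U separates as a function of x plus a function of y, so ∇U=0 decouples.
∂U/∂x = -12(x - 4)(x - 2)(x + 4) = 0 at x ∈ {-4, 2, 4}; ∂U/∂y = -60y(y + 2)(y + 3)(y + 4) = 0 at y ∈ {-4, -3, -2, 0}.
The Hessian is diagonal: diag(U_xx, U_yy). Second derivatives: U_xx(-4)=-576, U_xx(2)=144, U_xx(4)=-192; U_yy(-4)=480, U_yy(-3)=-180, U_yy(-2)=240, U_yy(0)=-1440.
Local maxima occur where both diagonal entries negative: (-4, -3), (-4, 0), (4, -3), (4, 0). Count: 4.

4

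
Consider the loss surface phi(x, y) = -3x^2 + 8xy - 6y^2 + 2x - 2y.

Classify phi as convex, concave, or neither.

phi is quadratic, so its Hessian is the constant matrix H = [[-6, 8], [8, -12]].
det(H) = 8, tr(H) = -18.
det(H) > 0 and tr(H) < 0, so H is negative definite everywhere: concave.

concave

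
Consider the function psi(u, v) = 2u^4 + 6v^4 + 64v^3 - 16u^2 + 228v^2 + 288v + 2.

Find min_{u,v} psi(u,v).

psi(u,v) separates as P(u) + Q(v) + 2, so its minimum is min P + min Q + 2.
P'(u) = 8u(u - 2)(u + 2) vanishes at u ∈ {-2, 0, 2}; Q'(v) = 24(v + 1)(v + 3)(v + 4) vanishes at v ∈ {-4, -3, -1}.
Local minima of P (where P''>0): P(-2)=-32, P(2)=-32. Local minima of Q: Q(-4)=-64, Q(-1)=-118.
So the global minimum of psi is P(-2) + Q(-1) + 2 = -32 − 118 + 2 = -148, attained at (-2, -1).

-148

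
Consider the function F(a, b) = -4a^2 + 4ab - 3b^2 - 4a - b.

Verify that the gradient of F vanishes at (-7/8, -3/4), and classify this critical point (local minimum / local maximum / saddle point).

local maximum

∇F = (-8a + 4b - 4, 4a - 6b - 1); substituting (-7/8, -3/4) gives ∇F = (0, 0), so (-7/8, -3/4) is indeed a critical point.
The Hessian of F is constant: H = [[-8, 4], [4, -6]].
det(H) = (-8)·(-6) − 4² = 32.
det(H) > 0 and tr(H) = -14 < 0, so H is negative definite and the point is a local maximum.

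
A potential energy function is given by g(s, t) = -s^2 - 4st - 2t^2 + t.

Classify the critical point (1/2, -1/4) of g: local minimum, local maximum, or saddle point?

saddle point

The Hessian of g is constant: H = [[-2, -4], [-4, -4]].
det(H) = (-2)·(-4) − (-4)² = -8.
Since det(H) < 0, H is indefinite and the critical point is a saddle point.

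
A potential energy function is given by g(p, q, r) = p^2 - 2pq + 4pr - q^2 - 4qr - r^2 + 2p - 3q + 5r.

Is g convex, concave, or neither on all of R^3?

g is quadratic, so its Hessian is the constant matrix H = [[2, -2, 4], [-2, -2, -4], [4, -4, -2]].
Leading principal minors: 2, -8, 80.
Neither pattern holds ⇒ H is indefinite ⇒ neither convex nor concave.

neither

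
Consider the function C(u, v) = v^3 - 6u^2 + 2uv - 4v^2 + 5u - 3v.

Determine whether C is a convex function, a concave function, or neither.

The term v^3 is cubic, so the Hessian is not constant.
∂²C/∂v² = 6v - 8, which takes both signs as v varies (negative for sufficiently negative v). A diagonal entry of the Hessian changing sign means the Hessian is neither positive- nor negative-semidefinite on all of R^2.

neither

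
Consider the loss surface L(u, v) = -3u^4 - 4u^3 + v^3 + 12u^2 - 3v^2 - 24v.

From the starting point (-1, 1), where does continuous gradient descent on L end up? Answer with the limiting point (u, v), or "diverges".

(0, 4)

L is separable, so gradient descent decouples: u follows -∂L/∂u, v follows -∂L/∂v.
∂L/∂u = -12u(u - 1)(u + 2); at u=-1 this is -24, so u increases.
∂L/∂v = 3(v - 4)(v + 2); at v=1 this is -27, so v increases.
u converges to its nearest critical value 0 (a local min of the u-part); v converges to 4. The iterate converges to (0, 4).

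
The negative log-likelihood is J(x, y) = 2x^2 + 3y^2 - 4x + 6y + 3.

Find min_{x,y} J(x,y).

-2

J(x,y) separates as P(x) + Q(y) + 3, so its minimum is min P + min Q + 3.
P'(x) = 4x - 4 vanishes at x ∈ {1}; Q'(y) = 6y + 6 vanishes at y ∈ {-1}.
Local minima of P (where P''>0): P(1)=-2. Local minima of Q: Q(-1)=-3.
So the global minimum of J is P(1) + Q(-1) + 3 = -2 − 3 + 3 = -2, attained at (1, -1).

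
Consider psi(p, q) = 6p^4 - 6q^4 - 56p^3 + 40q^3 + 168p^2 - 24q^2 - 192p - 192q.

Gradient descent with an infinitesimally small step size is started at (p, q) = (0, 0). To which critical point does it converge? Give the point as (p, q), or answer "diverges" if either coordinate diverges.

psi is separable, so gradient descent decouples: p follows -∂psi/∂p, q follows -∂psi/∂q.
∂psi/∂p = 24(p - 4)(p - 2)(p - 1); at p=0 this is -192, so p increases.
∂psi/∂q = -24(q - 4)(q - 2)(q + 1); at q=0 this is -192, so q increases.
p converges to its nearest critical value 1 (a local min of the p-part); q converges to 2. The iterate converges to (1, 2).

(1, 2)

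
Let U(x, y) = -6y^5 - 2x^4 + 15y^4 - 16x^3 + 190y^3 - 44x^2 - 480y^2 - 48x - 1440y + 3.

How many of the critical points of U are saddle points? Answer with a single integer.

U separates as a function of x plus a function of y, so ∇U=0 decouples.
∂U/∂x = -8(x + 1)(x + 2)(x + 3) = 0 at x ∈ {-3, -2, -1}; ∂U/∂y = -30(y - 4)(y - 3)(y + 1)(y + 4) = 0 at y ∈ {-4, -1, 3, 4}.
The Hessian is diagonal: diag(U_xx, U_yy). Second derivatives: U_xx(-3)=-16, U_xx(-2)=8, U_xx(-1)=-16; U_yy(-4)=5040, U_yy(-1)=-1800, U_yy(3)=840, U_yy(4)=-1200.
Saddle points occur where the two diagonal entries have opposite signs: (-3, -4), (-3, 3), (-2, -1), (-2, 4), (-1, -4), (-1, 3). Count: 6.

6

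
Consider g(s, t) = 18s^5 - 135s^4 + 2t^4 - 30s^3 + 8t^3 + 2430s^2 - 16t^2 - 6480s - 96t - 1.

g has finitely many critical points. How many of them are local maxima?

2

g separates as a function of s plus a function of t, so ∇g=0 decouples.
∂g/∂s = 90(s - 4)(s - 3)(s - 2)(s + 3) = 0 at s ∈ {-3, 2, 3, 4}; ∂g/∂t = 8(t - 2)(t + 2)(t + 3) = 0 at t ∈ {-3, -2, 2}.
The Hessian is diagonal: diag(g_ss, g_tt). Second derivatives: g_ss(-3)=-18900, g_ss(2)=900, g_ss(3)=-540, g_ss(4)=1260; g_tt(-3)=40, g_tt(-2)=-32, g_tt(2)=160.
Local maxima occur where both diagonal entries negative: (-3, -2), (3, -2). Count: 2.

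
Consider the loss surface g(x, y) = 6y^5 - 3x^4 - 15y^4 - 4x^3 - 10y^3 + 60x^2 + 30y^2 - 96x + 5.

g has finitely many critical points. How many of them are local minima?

g separates as a function of x plus a function of y, so ∇g=0 decouples.
∂g/∂x = -12(x - 2)(x - 1)(x + 4) = 0 at x ∈ {-4, 1, 2}; ∂g/∂y = 30y(y - 2)(y - 1)(y + 1) = 0 at y ∈ {-1, 0, 1, 2}.
The Hessian is diagonal: diag(g_xx, g_yy). Second derivatives: g_xx(-4)=-360, g_xx(1)=60, g_xx(2)=-72; g_yy(-1)=-180, g_yy(0)=60, g_yy(1)=-60, g_yy(2)=180.
Local minima occur where both diagonal entries positive: (1, 0), (1, 2). Count: 2.

2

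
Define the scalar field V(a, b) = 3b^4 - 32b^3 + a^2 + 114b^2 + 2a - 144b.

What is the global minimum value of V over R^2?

-60

V(a,b) separates as P(a) + Q(b), so its minimum is min P + min Q.
P'(a) = 2a + 2 vanishes at a ∈ {-1}; Q'(b) = 12(b - 4)(b - 3)(b - 1) vanishes at b ∈ {1, 3, 4}.
Local minima of P (where P''>0): P(-1)=-1. Local minima of Q: Q(1)=-59, Q(4)=-32.
So the global minimum of V is P(-1) + Q(1) = -1 − 59 = -60, attained at (-1, 1).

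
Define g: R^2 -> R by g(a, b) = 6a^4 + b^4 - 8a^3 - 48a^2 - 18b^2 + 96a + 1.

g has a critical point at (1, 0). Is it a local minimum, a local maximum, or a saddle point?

local maximum

The mixed partial ∂²g/∂a∂b is 0, so the Hessian at any point is diag(g_aa, g_bb) = diag(24(3a^2 - 2a - 4), 12(b^2 - 3)).
At (1, 0): H = diag(-72, -36).
Both eigenvalues are negative, so H is negative definite: a local maximum.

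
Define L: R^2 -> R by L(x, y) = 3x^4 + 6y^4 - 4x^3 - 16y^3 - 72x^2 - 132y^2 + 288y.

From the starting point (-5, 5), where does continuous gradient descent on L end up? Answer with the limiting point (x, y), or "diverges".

(-3, 4)

L is separable, so gradient descent decouples: x follows -∂L/∂x, y follows -∂L/∂y.
∂L/∂x = 12x(x - 4)(x + 3); at x=-5 this is -1080, so x increases.
∂L/∂y = 24(y - 4)(y - 1)(y + 3); at y=5 this is 768, so y decreases.
x converges to its nearest critical value -3 (a local min of the x-part); y converges to 4. The iterate converges to (-3, 4).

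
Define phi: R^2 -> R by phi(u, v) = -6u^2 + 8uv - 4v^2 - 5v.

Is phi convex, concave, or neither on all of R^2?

phi is quadratic, so its Hessian is the constant matrix H = [[-12, 8], [8, -8]].
det(H) = 32, tr(H) = -20.
det(H) > 0 and tr(H) < 0, so H is negative definite everywhere: concave.

concave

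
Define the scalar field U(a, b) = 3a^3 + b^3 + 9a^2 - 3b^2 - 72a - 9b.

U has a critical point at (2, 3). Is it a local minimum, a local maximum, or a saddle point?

local minimum

The mixed partial ∂²U/∂a∂b is 0, so the Hessian at any point is diag(U_aa, U_bb) = diag(18(a + 1), 6(b - 1)).
At (2, 3): H = diag(54, 12).
Both eigenvalues are positive, so H is positive definite: a local minimum.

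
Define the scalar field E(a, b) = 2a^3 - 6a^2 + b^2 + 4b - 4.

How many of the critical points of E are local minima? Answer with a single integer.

E separates as a function of a plus a function of b, so ∇E=0 decouples.
∂E/∂a = 6a(a - 2) = 0 at a ∈ {0, 2}; ∂E/∂b = 2(b + 2) = 0 at b ∈ {-2}.
The Hessian is diagonal: diag(E_aa, E_bb). Second derivatives: E_aa(0)=-12, E_aa(2)=12; E_bb(-2)=2.
Local minima occur where both diagonal entries positive: (2, -2). Count: 1.

1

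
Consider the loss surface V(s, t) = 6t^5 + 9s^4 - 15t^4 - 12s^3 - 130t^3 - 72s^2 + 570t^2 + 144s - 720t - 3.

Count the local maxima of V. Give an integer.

2

V separates as a function of s plus a function of t, so ∇V=0 decouples.
∂V/∂s = 36(s - 2)(s - 1)(s + 2) = 0 at s ∈ {-2, 1, 2}; ∂V/∂t = 30(t - 3)(t - 2)(t - 1)(t + 4) = 0 at t ∈ {-4, 1, 2, 3}.
The Hessian is diagonal: diag(V_ss, V_tt). Second derivatives: V_ss(-2)=432, V_ss(1)=-108, V_ss(2)=144; V_tt(-4)=-6300, V_tt(1)=300, V_tt(2)=-180, V_tt(3)=420.
Local maxima occur where both diagonal entries negative: (1, -4), (1, 2). Count: 2.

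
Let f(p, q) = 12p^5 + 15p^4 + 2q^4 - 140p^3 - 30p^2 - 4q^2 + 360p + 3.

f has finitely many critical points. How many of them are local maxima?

f separates as a function of p plus a function of q, so ∇f=0 decouples.
∂f/∂p = 60(p - 2)(p - 1)(p + 1)(p + 3) = 0 at p ∈ {-3, -1, 1, 2}; ∂f/∂q = 8q(q - 1)(q + 1) = 0 at q ∈ {-1, 0, 1}.
The Hessian is diagonal: diag(f_pp, f_qq). Second derivatives: f_pp(-3)=-2400, f_pp(-1)=720, f_pp(1)=-480, f_pp(2)=900; f_qq(-1)=16, f_qq(0)=-8, f_qq(1)=16.
Local maxima occur where both diagonal entries negative: (-3, 0), (1, 0). Count: 2.

2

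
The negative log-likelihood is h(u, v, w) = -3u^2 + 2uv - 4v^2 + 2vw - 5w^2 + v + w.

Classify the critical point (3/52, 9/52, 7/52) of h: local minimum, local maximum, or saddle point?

The Hessian is constant: H = [[-6, 2, 0], [2, -8, 2], [0, 2, -10]].
Leading principal minors: Δ₁ = -6, Δ₂ = 44, Δ₃ = -416.
The minors alternate sign starting negative (−, +, −), so H is negative definite: a local maximum.

local maximum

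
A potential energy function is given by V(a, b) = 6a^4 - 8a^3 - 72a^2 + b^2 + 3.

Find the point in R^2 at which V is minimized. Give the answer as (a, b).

V(a,b) separates as P(a) + Q(b) + 3, so its minimum is min P + min Q + 3.
P'(a) = 24a(a - 3)(a + 2) vanishes at a ∈ {-2, 0, 3}; Q'(b) = 2b vanishes at b ∈ {0}.
Local minima of P (where P''>0): P(-2)=-128, P(3)=-378. Local minima of Q: Q(0)=0.
So the global minimum of V is P(3) + Q(0) + 3 = -378 + 0 + 3 = -375, attained at (3, 0).

(3, 0)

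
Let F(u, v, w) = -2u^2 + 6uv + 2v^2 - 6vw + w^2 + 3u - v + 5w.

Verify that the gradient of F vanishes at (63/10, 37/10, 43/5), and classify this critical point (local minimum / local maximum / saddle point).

∇F = (-4u + 6v + 3, 6u + 4v - 6w - 1, -6v + 2w + 5); substituting (63/10, 37/10, 43/5) gives ∇F = (0, 0, 0), so (63/10, 37/10, 43/5) is indeed a critical point.
The Hessian is constant: H = [[-4, 6, 0], [6, 4, -6], [0, -6, 2]].
Leading principal minors: Δ₁ = -4, Δ₂ = -52, Δ₃ = 40.
The minors fit neither the all-positive nor the alternating-sign pattern, so H is indefinite: a saddle point.

saddle point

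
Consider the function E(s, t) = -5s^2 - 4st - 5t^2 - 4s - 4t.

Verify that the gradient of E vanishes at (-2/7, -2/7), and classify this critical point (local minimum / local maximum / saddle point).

∇E = (-10s - 4t - 4, -4s - 10t - 4); substituting (-2/7, -2/7) gives ∇E = (0, 0), so (-2/7, -2/7) is indeed a critical point.
The Hessian of E is constant: H = [[-10, -4], [-4, -10]].
det(H) = (-10)·(-10) − (-4)² = 84.
det(H) > 0 and tr(H) = -20 < 0, so H is negative definite and the point is a local maximum.

local maximum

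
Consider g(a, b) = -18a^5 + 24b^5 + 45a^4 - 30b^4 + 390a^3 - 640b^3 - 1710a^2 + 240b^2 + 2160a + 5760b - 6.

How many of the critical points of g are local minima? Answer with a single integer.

g separates as a function of a plus a function of b, so ∇g=0 decouples.
∂g/∂a = -90(a - 3)(a - 2)(a - 1)(a + 4) = 0 at a ∈ {-4, 1, 2, 3}; ∂g/∂b = 120(b - 4)(b - 2)(b + 2)(b + 3) = 0 at b ∈ {-3, -2, 2, 4}.
The Hessian is diagonal: diag(g_aa, g_bb). Second derivatives: g_aa(-4)=18900, g_aa(1)=-900, g_aa(2)=540, g_aa(3)=-1260; g_bb(-3)=-4200, g_bb(-2)=2880, g_bb(2)=-4800, g_bb(4)=10080.
Local minima occur where both diagonal entries positive: (-4, -2), (-4, 4), (2, -2), (2, 4). Count: 4.

4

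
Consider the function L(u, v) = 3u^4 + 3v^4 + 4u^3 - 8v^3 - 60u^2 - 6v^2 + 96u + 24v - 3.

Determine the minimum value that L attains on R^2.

-854

L(u,v) separates as P(u) + Q(v) − 3, so its minimum is min P + min Q − 3.
P'(u) = 12(u - 2)(u - 1)(u + 4) vanishes at u ∈ {-4, 1, 2}; Q'(v) = 12(v - 2)(v - 1)(v + 1) vanishes at v ∈ {-1, 1, 2}.
Local minima of P (where P''>0): P(-4)=-832, P(2)=32. Local minima of Q: Q(-1)=-19, Q(2)=8.
So the global minimum of L is P(-4) + Q(-1) − 3 = -832 − 19 − 3 = -854, attained at (-4, -1).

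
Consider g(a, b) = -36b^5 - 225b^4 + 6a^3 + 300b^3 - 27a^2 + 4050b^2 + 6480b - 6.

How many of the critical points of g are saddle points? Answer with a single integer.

g separates as a function of a plus a function of b, so ∇g=0 decouples.
∂g/∂a = 18a(a - 3) = 0 at a ∈ {0, 3}; ∂g/∂b = -180(b - 3)(b + 1)(b + 3)(b + 4) = 0 at b ∈ {-4, -3, -1, 3}.
The Hessian is diagonal: diag(g_aa, g_bb). Second derivatives: g_aa(0)=-54, g_aa(3)=54; g_bb(-4)=3780, g_bb(-3)=-2160, g_bb(-1)=4320, g_bb(3)=-30240.
Saddle points occur where the two diagonal entries have opposite signs: (0, -4), (0, -1), (3, -3), (3, 3). Count: 4.

4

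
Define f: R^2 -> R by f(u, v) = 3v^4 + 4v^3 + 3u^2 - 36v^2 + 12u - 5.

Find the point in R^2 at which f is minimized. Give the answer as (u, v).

f(u,v) separates as P(u) + Q(v) − 5, so its minimum is min P + min Q − 5.
P'(u) = 6u + 12 vanishes at u ∈ {-2}; Q'(v) = 12v(v - 2)(v + 3) vanishes at v ∈ {-3, 0, 2}.
Local minima of P (where P''>0): P(-2)=-12. Local minima of Q: Q(-3)=-189, Q(2)=-64.
So the global minimum of f is P(-2) + Q(-3) − 5 = -12 − 189 − 5 = -206, attained at (-2, -3).

(-2, -3)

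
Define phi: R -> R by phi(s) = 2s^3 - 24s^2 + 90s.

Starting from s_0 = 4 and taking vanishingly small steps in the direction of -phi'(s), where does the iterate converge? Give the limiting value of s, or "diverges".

5

phi'(s) = 6(s - 5)(s - 3), so phi'(4) = -6.
Gradient descent moves in the -phi' direction, i.e. s is increasing.
The nearest critical point in that direction is s = 5, where phi'' = 12 > 0 (a local minimum). The iterate converges there.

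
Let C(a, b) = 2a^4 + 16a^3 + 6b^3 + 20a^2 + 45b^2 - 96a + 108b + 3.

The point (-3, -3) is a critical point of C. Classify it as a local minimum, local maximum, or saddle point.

local maximum

The mixed partial ∂²C/∂a∂b is 0, so the Hessian at any point is diag(C_aa, C_bb) = diag(8(3a^2 + 12a + 5), 18(2b + 5)).
At (-3, -3): H = diag(-32, -18).
Both eigenvalues are negative, so H is negative definite: a local maximum.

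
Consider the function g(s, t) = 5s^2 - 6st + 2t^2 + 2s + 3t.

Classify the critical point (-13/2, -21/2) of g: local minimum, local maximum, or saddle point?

The Hessian of g is constant: H = [[10, -6], [-6, 4]].
det(H) = 10·4 − (-6)² = 4.
det(H) > 0 and tr(H) = 14 > 0, so H is positive definite and the point is a local minimum.

local minimum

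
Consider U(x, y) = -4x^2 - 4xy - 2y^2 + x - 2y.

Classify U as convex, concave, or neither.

U is quadratic, so its Hessian is the constant matrix H = [[-8, -4], [-4, -4]].
det(H) = 16, tr(H) = -12.
det(H) > 0 and tr(H) < 0, so H is negative definite everywhere: concave.

concave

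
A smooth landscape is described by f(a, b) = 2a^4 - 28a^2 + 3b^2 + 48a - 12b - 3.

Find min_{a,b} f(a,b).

f(a,b) separates as P(a) + Q(b) − 3, so its minimum is min P + min Q − 3.
P'(a) = 8(a - 2)(a - 1)(a + 3) vanishes at a ∈ {-3, 1, 2}; Q'(b) = 6b - 12 vanishes at b ∈ {2}.
Local minima of P (where P''>0): P(-3)=-234, P(2)=16. Local minima of Q: Q(2)=-12.
So the global minimum of f is P(-3) + Q(2) − 3 = -234 − 12 − 3 = -249, attained at (-3, 2).

-249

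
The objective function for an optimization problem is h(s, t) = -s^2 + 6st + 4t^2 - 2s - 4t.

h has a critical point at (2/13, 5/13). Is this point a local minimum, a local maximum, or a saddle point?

saddle point

The Hessian of h is constant: H = [[-2, 6], [6, 8]].
det(H) = (-2)·8 − 6² = -52.
Since det(H) < 0, H is indefinite and the critical point is a saddle point.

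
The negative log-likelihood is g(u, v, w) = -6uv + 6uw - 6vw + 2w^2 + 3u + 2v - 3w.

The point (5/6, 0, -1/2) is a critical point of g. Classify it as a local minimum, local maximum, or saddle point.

The Hessian is constant: H = [[0, -6, 6], [-6, 0, -6], [6, -6, 4]].
Leading principal minors: Δ₁ = 0, Δ₂ = -36, Δ₃ = 288.
The minors fit neither the all-positive nor the alternating-sign pattern, so H is indefinite: a saddle point.

saddle point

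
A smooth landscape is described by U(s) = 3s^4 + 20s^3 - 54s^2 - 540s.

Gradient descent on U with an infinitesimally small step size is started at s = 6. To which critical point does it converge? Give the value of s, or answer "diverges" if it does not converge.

U'(s) = 12(s - 3)(s + 3)(s + 5), so U'(6) = 3564.
Gradient descent moves in the -U' direction, i.e. s is decreasing.
The nearest critical point in that direction is s = 3, where U'' = 576 > 0 (a local minimum). The iterate converges there.

3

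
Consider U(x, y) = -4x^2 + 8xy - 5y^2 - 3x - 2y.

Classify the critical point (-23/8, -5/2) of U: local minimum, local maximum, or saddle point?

The Hessian of U is constant: H = [[-8, 8], [8, -10]].
det(H) = (-8)·(-10) − 8² = 16.
det(H) > 0 and tr(H) = -18 < 0, so H is negative definite and the point is a local maximum.

local maximum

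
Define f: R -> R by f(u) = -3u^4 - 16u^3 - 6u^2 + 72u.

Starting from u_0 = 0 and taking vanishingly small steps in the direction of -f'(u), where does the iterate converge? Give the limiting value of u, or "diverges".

-2

f'(u) = -12(u - 1)(u + 2)(u + 3), so f'(0) = 72.
Gradient descent moves in the -f' direction, i.e. u is decreasing.
The nearest critical point in that direction is u = -2, where f'' = 36 > 0 (a local minimum). The iterate converges there.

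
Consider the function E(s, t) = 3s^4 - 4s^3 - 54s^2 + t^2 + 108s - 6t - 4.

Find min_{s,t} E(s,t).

-472

E(s,t) separates as P(s) + Q(t) − 4, so its minimum is min P + min Q − 4.
P'(s) = 12(s - 3)(s - 1)(s + 3) vanishes at s ∈ {-3, 1, 3}; Q'(t) = 2(t - 3) vanishes at t ∈ {3}.
Local minima of P (where P''>0): P(-3)=-459, P(3)=-27. Local minima of Q: Q(3)=-9.
So the global minimum of E is P(-3) + Q(3) − 4 = -459 − 9 − 4 = -472, attained at (-3, 3).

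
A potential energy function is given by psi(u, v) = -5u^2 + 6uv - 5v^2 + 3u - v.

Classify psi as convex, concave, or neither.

psi is quadratic, so its Hessian is the constant matrix H = [[-10, 6], [6, -10]].
det(H) = 64, tr(H) = -20.
det(H) > 0 and tr(H) < 0, so H is negative definite everywhere: concave.

concave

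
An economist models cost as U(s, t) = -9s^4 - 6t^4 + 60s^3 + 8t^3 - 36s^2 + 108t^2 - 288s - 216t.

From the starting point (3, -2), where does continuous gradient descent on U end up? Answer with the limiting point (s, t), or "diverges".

U is separable, so gradient descent decouples: s follows -∂U/∂s, t follows -∂U/∂t.
∂U/∂s = -36(s - 4)(s - 2)(s + 1); at s=3 this is 144, so s decreases.
∂U/∂t = -24(t - 3)(t - 1)(t + 3); at t=-2 this is -360, so t increases.
s converges to its nearest critical value 2 (a local min of the s-part); t converges to 1. The iterate converges to (2, 1).

(2, 1)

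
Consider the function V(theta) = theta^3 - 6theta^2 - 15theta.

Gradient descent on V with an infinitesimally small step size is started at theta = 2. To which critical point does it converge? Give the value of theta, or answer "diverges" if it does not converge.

V'(theta) = 3(theta - 5)(theta + 1), so V'(2) = -27.
Gradient descent moves in the -V' direction, i.e. theta is increasing.
The nearest critical point in that direction is theta = 5, where V'' = 18 > 0 (a local minimum). The iterate converges there.

5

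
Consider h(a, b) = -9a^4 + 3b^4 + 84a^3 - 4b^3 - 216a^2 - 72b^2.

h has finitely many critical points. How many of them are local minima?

h separates as a function of a plus a function of b, so ∇h=0 decouples.
∂h/∂a = -36a(a - 4)(a - 3) = 0 at a ∈ {0, 3, 4}; ∂h/∂b = 12b(b - 4)(b + 3) = 0 at b ∈ {-3, 0, 4}.
The Hessian is diagonal: diag(h_aa, h_bb). Second derivatives: h_aa(0)=-432, h_aa(3)=108, h_aa(4)=-144; h_bb(-3)=252, h_bb(0)=-144, h_bb(4)=336.
Local minima occur where both diagonal entries positive: (3, -3), (3, 4). Count: 2.

2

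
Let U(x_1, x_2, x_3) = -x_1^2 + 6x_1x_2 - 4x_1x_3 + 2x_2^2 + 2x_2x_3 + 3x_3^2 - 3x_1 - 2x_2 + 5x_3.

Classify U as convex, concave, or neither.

U is quadratic, so its Hessian is the constant matrix H = [[-2, 6, -4], [6, 4, 2], [-4, 2, 6]].
Leading principal minors: -2, -44, -416.
Neither pattern holds ⇒ H is indefinite ⇒ neither convex nor concave.

neither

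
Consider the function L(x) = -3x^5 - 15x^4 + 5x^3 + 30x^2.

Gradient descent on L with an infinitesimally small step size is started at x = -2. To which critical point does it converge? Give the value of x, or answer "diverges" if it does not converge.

L'(x) = -15x(x - 1)(x + 1)(x + 4), so L'(-2) = 180.
Gradient descent moves in the -L' direction, i.e. x is decreasing.
The nearest critical point in that direction is x = -4, where L'' = 900 > 0 (a local minimum). The iterate converges there.

-4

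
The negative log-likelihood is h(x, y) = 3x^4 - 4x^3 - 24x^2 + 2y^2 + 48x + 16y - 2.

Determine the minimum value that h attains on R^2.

h(x,y) separates as P(x) + Q(y) − 2, so its minimum is min P + min Q − 2.
P'(x) = 12(x - 2)(x - 1)(x + 2) vanishes at x ∈ {-2, 1, 2}; Q'(y) = 4y + 16 vanishes at y ∈ {-4}.
Local minima of P (where P''>0): P(-2)=-112, P(2)=16. Local minima of Q: Q(-4)=-32.
So the global minimum of h is P(-2) + Q(-4) − 2 = -112 − 32 − 2 = -146, attained at (-2, -4).

-146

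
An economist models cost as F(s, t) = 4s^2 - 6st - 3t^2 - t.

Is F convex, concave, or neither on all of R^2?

F is quadratic, so its Hessian is the constant matrix H = [[8, -6], [-6, -6]].
det(H) = -84, tr(H) = 2.
det(H) < 0, so H is indefinite: neither convex nor concave.

neither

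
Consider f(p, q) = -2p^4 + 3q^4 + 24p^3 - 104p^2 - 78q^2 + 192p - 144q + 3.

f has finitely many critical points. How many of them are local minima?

2

f separates as a function of p plus a function of q, so ∇f=0 decouples.
∂f/∂p = -8(p - 4)(p - 3)(p - 2) = 0 at p ∈ {2, 3, 4}; ∂f/∂q = 12(q - 4)(q + 1)(q + 3) = 0 at q ∈ {-3, -1, 4}.
The Hessian is diagonal: diag(f_pp, f_qq). Second derivatives: f_pp(2)=-16, f_pp(3)=8, f_pp(4)=-16; f_qq(-3)=168, f_qq(-1)=-120, f_qq(4)=420.
Local minima occur where both diagonal entries positive: (3, -3), (3, 4). Count: 2.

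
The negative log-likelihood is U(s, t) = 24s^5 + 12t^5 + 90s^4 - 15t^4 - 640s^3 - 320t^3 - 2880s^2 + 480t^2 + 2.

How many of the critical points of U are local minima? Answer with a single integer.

U separates as a function of s plus a function of t, so ∇U=0 decouples.
∂U/∂s = 120s(s - 4)(s + 3)(s + 4) = 0 at s ∈ {-4, -3, 0, 4}; ∂U/∂t = 60t(t - 4)(t - 1)(t + 4) = 0 at t ∈ {-4, 0, 1, 4}.
The Hessian is diagonal: diag(U_ss, U_tt). Second derivatives: U_ss(-4)=-3840, U_ss(-3)=2520, U_ss(0)=-5760, U_ss(4)=26880; U_tt(-4)=-9600, U_tt(0)=960, U_tt(1)=-900, U_tt(4)=5760.
Local minima occur where both diagonal entries positive: (-3, 0), (-3, 4), (4, 0), (4, 4). Count: 4.

4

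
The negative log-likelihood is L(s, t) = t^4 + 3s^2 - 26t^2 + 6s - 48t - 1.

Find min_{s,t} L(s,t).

-356

L(s,t) separates as P(s) + Q(t) − 1, so its minimum is min P + min Q − 1.
P'(s) = 6s + 6 vanishes at s ∈ {-1}; Q'(t) = 4(t - 4)(t + 1)(t + 3) vanishes at t ∈ {-3, -1, 4}.
Local minima of P (where P''>0): P(-1)=-3. Local minima of Q: Q(-3)=-9, Q(4)=-352.
So the global minimum of L is P(-1) + Q(4) − 1 = -3 − 352 − 1 = -356, attained at (-1, 4).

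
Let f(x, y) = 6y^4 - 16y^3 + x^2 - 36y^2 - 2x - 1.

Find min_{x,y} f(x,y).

f(x,y) separates as P(x) + Q(y) − 1, so its minimum is min P + min Q − 1.
P'(x) = 2x - 2 vanishes at x ∈ {1}; Q'(y) = 24y(y - 3)(y + 1) vanishes at y ∈ {-1, 0, 3}.
Local minima of P (where P''>0): P(1)=-1. Local minima of Q: Q(-1)=-14, Q(3)=-270.
So the global minimum of f is P(1) + Q(3) − 1 = -1 − 270 − 1 = -272, attained at (1, 3).

-272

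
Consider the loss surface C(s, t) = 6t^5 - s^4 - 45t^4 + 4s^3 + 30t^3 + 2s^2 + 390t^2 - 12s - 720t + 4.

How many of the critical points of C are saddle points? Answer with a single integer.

6

C separates as a function of s plus a function of t, so ∇C=0 decouples.
∂C/∂s = -4(s - 3)(s - 1)(s + 1) = 0 at s ∈ {-1, 1, 3}; ∂C/∂t = 30(t - 4)(t - 3)(t - 1)(t + 2) = 0 at t ∈ {-2, 1, 3, 4}.
The Hessian is diagonal: diag(C_ss, C_tt). Second derivatives: C_ss(-1)=-32, C_ss(1)=16, C_ss(3)=-32; C_tt(-2)=-2700, C_tt(1)=540, C_tt(3)=-300, C_tt(4)=540.
Saddle points occur where the two diagonal entries have opposite signs: (-1, 1), (-1, 4), (1, -2), (1, 3), (3, 1), (3, 4). Count: 6.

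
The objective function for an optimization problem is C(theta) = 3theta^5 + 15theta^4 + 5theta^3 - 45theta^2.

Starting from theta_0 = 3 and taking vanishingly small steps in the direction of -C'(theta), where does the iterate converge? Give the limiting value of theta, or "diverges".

1

C'(theta) = 15theta(theta - 1)(theta + 2)(theta + 3), so C'(3) = 2700.
Gradient descent moves in the -C' direction, i.e. theta is decreasing.
The nearest critical point in that direction is theta = 1, where C'' = 180 > 0 (a local minimum). The iterate converges there.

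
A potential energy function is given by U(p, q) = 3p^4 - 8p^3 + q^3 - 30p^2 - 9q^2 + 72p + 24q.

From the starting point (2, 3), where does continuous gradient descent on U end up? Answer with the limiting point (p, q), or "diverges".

(3, 4)

U is separable, so gradient descent decouples: p follows -∂U/∂p, q follows -∂U/∂q.
∂U/∂p = 12(p - 3)(p - 1)(p + 2); at p=2 this is -48, so p increases.
∂U/∂q = 3(q - 4)(q - 2); at q=3 this is -3, so q increases.
p converges to its nearest critical value 3 (a local min of the p-part); q converges to 4. The iterate converges to (3, 4).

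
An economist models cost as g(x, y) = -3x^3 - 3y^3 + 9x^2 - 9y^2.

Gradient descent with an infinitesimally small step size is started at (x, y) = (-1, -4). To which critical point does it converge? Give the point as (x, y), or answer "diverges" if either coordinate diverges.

(0, -2)

g is separable, so gradient descent decouples: x follows -∂g/∂x, y follows -∂g/∂y.
∂g/∂x = -9x(x - 2); at x=-1 this is -27, so x increases.
∂g/∂y = -9y(y + 2); at y=-4 this is -72, so y increases.
x converges to its nearest critical value 0 (a local min of the x-part); y converges to -2. The iterate converges to (0, -2).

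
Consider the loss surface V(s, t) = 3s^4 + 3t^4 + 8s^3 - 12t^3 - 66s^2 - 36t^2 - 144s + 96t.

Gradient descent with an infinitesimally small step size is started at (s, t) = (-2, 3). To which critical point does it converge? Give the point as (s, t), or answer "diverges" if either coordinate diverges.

(-4, 4)

V is separable, so gradient descent decouples: s follows -∂V/∂s, t follows -∂V/∂t.
∂V/∂s = 12(s - 3)(s + 1)(s + 4); at s=-2 this is 120, so s decreases.
∂V/∂t = 12(t - 4)(t - 1)(t + 2); at t=3 this is -120, so t increases.
s converges to its nearest critical value -4 (a local min of the s-part); t converges to 4. The iterate converges to (-4, 4).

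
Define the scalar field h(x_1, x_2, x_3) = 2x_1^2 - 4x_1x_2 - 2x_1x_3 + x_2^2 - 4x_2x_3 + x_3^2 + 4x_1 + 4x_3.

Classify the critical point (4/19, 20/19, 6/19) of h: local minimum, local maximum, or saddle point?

The Hessian is constant: H = [[4, -4, -2], [-4, 2, -4], [-2, -4, 2]].
Leading principal minors: Δ₁ = 4, Δ₂ = -8, Δ₃ = -152.
The minors fit neither the all-positive nor the alternating-sign pattern, so H is indefinite: a saddle point.

saddle point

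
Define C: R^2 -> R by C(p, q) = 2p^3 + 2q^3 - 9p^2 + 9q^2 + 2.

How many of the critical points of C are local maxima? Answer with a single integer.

C separates as a function of p plus a function of q, so ∇C=0 decouples.
∂C/∂p = 6p(p - 3) = 0 at p ∈ {0, 3}; ∂C/∂q = 6q(q + 3) = 0 at q ∈ {-3, 0}.
The Hessian is diagonal: diag(C_pp, C_qq). Second derivatives: C_pp(0)=-18, C_pp(3)=18; C_qq(-3)=-18, C_qq(0)=18.
Local maxima occur where both diagonal entries negative: (0, -3). Count: 1.

1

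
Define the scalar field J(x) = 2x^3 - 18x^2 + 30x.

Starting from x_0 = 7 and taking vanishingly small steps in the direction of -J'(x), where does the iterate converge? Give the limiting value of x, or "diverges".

J'(x) = 6(x - 5)(x - 1), so J'(7) = 72.
Gradient descent moves in the -J' direction, i.e. x is decreasing.
The nearest critical point in that direction is x = 5, where J'' = 24 > 0 (a local minimum). The iterate converges there.

5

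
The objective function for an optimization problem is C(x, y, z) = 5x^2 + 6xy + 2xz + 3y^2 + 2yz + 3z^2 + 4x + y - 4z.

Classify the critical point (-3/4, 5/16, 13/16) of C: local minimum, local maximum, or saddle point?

The Hessian is constant: H = [[10, 6, 2], [6, 6, 2], [2, 2, 6]].
Leading principal minors: Δ₁ = 10, Δ₂ = 24, Δ₃ = 128.
All leading minors are positive, so H is positive definite: a local minimum.

local minimum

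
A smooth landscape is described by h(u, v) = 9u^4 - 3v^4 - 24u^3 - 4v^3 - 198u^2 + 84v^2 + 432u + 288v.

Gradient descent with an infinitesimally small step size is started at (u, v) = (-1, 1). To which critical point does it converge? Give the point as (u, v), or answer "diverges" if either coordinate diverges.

(-3, -2)

h is separable, so gradient descent decouples: u follows -∂h/∂u, v follows -∂h/∂v.
∂h/∂u = 36(u - 4)(u - 1)(u + 3); at u=-1 this is 720, so u decreases.
∂h/∂v = -12(v - 4)(v + 2)(v + 3); at v=1 this is 432, so v decreases.
u converges to its nearest critical value -3 (a local min of the u-part); v converges to -2. The iterate converges to (-3, -2).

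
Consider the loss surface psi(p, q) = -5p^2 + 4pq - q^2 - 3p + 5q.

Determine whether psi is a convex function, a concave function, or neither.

concave

psi is quadratic, so its Hessian is the constant matrix H = [[-10, 4], [4, -2]].
det(H) = 4, tr(H) = -12.
det(H) > 0 and tr(H) < 0, so H is negative definite everywhere: concave.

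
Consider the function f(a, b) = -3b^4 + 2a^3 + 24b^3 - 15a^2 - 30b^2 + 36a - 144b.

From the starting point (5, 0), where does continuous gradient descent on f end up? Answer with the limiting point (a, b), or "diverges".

f is separable, so gradient descent decouples: a follows -∂f/∂a, b follows -∂f/∂b.
∂f/∂a = 6(a - 3)(a - 2); at a=5 this is 36, so a decreases.
∂f/∂b = -12(b - 4)(b - 3)(b + 1); at b=0 this is -144, so b increases.
a converges to its nearest critical value 3 (a local min of the a-part); b converges to 3. The iterate converges to (3, 3).

(3, 3)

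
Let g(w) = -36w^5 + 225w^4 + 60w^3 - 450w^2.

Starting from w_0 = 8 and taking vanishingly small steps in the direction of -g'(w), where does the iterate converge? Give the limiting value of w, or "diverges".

diverges

g'(w) = -180w(w - 5)(w - 1)(w + 1), so g'(8) = -272160.
Gradient descent moves in the -g' direction, i.e. w is increasing.
There is no critical point above w=8, and g' keeps the same sign, so the iterate runs off to +∞.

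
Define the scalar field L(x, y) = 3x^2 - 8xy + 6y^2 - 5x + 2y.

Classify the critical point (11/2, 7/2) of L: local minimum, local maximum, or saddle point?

The Hessian of L is constant: H = [[6, -8], [-8, 12]].
det(H) = 6·12 − (-8)² = 8.
det(H) > 0 and tr(H) = 18 > 0, so H is positive definite and the point is a local minimum.

local minimum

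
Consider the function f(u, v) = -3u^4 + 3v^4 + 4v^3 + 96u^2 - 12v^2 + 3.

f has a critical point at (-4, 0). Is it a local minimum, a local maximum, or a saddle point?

local maximum

The mixed partial ∂²f/∂u∂v is 0, so the Hessian at any point is diag(f_uu, f_vv) = diag(12(-3u^2 + 16), 12(3v^2 + 2v - 2)).
At (-4, 0): H = diag(-384, -24).
Both eigenvalues are negative, so H is negative definite: a local maximum.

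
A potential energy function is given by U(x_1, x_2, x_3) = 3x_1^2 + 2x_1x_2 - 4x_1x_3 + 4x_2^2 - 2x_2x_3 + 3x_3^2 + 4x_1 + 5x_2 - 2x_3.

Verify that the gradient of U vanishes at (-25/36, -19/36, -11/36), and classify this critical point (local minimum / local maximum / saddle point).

local minimum

∇U = (6x_1 + 2x_2 - 4x_3 + 4, 2x_1 + 8x_2 - 2x_3 + 5, -4x_1 - 2x_2 + 6x_3 - 2); substituting (-25/36, -19/36, -11/36) gives ∇U = (0, 0, 0), so (-25/36, -19/36, -11/36) is indeed a critical point.
The Hessian is constant: H = [[6, 2, -4], [2, 8, -2], [-4, -2, 6]].
Leading principal minors: Δ₁ = 6, Δ₂ = 44, Δ₃ = 144.
All leading minors are positive, so H is positive definite: a local minimum.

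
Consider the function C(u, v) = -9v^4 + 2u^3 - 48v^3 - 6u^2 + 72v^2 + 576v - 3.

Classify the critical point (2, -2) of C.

The mixed partial ∂²C/∂u∂v is 0, so the Hessian at any point is diag(C_uu, C_vv) = diag(12(u - 1), 36(-3v^2 - 8v + 4)).
At (2, -2): H = diag(12, 288).
Both eigenvalues are positive, so H is positive definite: a local minimum.

local minimum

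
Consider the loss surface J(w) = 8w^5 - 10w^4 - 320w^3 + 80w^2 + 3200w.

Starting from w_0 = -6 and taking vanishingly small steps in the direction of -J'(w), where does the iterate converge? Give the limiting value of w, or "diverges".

diverges

J'(w) = 40(w - 5)(w - 2)(w + 2)(w + 4), so J'(-6) = 28160.
Gradient descent moves in the -J' direction, i.e. w is decreasing.
There is no critical point below w=-6, and J' keeps the same sign, so the iterate runs off to −∞.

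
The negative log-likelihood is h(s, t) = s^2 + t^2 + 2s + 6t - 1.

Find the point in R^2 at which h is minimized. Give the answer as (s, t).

h(s,t) separates as P(s) + Q(t) − 1, so its minimum is min P + min Q − 1.
P'(s) = 2s + 2 vanishes at s ∈ {-1}; Q'(t) = 2(t + 3) vanishes at t ∈ {-3}.
Local minima of P (where P''>0): P(-1)=-1. Local minima of Q: Q(-3)=-9.
So the global minimum of h is P(-1) + Q(-3) − 1 = -1 − 9 − 1 = -11, attained at (-1, -3).

(-1, -3)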